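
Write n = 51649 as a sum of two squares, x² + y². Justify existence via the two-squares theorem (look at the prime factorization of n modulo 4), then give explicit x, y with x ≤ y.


Step 1: Factor n = 51649 = 13 · 29 · 137.
Step 2: Check the mod-4 condition on each prime factor: 13 ≡ 1 (mod 4), exponent 1; 29 ≡ 1 (mod 4), exponent 1; 137 ≡ 1 (mod 4), exponent 1.
All primes ≡ 3 (mod 4) appear to even exponent (or don't appear), so by the two-squares theorem n IS expressible as a sum of two squares.
Step 3: Build a representation. Here n = 13 · 29 · 137 is a product of primes ≡ 1 (mod 4). Each prime p ≡ 1 (mod 4) is itself a sum of two squares; find a² by testing p − a² for a perfect square:
  13: 13 − 1² = 12, 13 − 2² = 9 = 3² ⇒ 13 = 2² + 3².
  29: 29 − 1² = 28, 29 − 2² = 25 = 5² ⇒ 29 = 2² + 5².
  137: 137 − 1² = 136, 137 − 2² = 133, 137 − 3² = 128, 137 − 4² = 121 = 11² ⇒ 137 = 4² + 11².
  Combine using the Brahmagupta–Fibonacci identity (a² + b²)(c² + d²) = (ac − bd)² + (ad + bc)² = (ac + bd)² + (ad − bc)²:
  13 · 29 = 377: from (2² + 3²)(2² + 5²), take (2·2 − 3·5, 2·5 + 3·2) = (4 − 15, 10 + 6) = (-11, 16); dropping signs (only squares matter) gives (11, 16); check 11² + 16² = 121 + 256 = 377 ✓.
  377 · 137 = 51649: from (11² + 16²)(4² + 11²), take (11·4 − 16·11, 11·11 + 16·4) = (44 − 176, 121 + 64) = (-132, 185); dropping signs (only squares matter) gives (132, 185); check 132² + 185² = 17424 + 34225 = 51649 ✓.
Step 4: Order so x ≤ y and verify: 132² + 185² = 17424 + 34225 = 51649 = n. ✓

n = 51649 = 132² + 185² (one valid representation with x ≤ y).


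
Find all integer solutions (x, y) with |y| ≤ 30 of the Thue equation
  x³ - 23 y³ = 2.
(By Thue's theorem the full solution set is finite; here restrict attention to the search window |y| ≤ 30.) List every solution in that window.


The equation is x³ - 23y³ = 2. For fixed y, x³ = 23·y³ + 2, so a solution requires the RHS to be a perfect cube.
Strategy: iterate y from -30 to 30, compute RHS = 23·y³ + 2, and check whether it is a (positive or negative) perfect cube.
Check small values of y:
  y = 0: RHS = 2 is not a perfect cube.
  y = 1: RHS = 25 is not a perfect cube.
  y = -1: RHS = -21 is not a perfect cube.
  y = 2: RHS = 186 is not a perfect cube.
  y = -2: RHS = -182 is not a perfect cube.
  y = 3: RHS = 623 is not a perfect cube.
  y = -3: RHS = -619 is not a perfect cube.
Continuing the search up to |y| = 30 finds no solutions either.
No (x, y) in the scanned range satisfies the equation.

No integer solutions with |y| ≤ 30.


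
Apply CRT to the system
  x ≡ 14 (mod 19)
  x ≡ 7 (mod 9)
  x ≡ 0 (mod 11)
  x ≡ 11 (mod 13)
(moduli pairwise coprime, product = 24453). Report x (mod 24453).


Product of moduli M = 19 · 9 · 11 · 13 = 24453.
Merge one congruence at a time:
  Start: x ≡ 14 (mod 19).
  Combine with x ≡ 7 (mod 9); new modulus lcm = 171.
    Write x = 14 + 19·t and substitute into x ≡ 7 (mod 9): 19·t ≡ 7 − 14 = -7 (mod 9).
    Reduce coefficients mod 9: 1·t ≡ 2 (mod 9).
    So t ≡ 2 (mod 9).
    Then x = 14 + 19·2 = 52, valid modulo lcm(19, 9) = 171: x ≡ 52 (mod 171).
  Combine with x ≡ 0 (mod 11); new modulus lcm = 1881.
    Write x = 52 + 171·t and substitute into x ≡ 0 (mod 11): 171·t ≡ 0 − 52 = -52 (mod 11).
    Reduce coefficients mod 11: 6·t ≡ 3 (mod 11).
    The inverse of 6 mod 11 is 2 (since 6·2 = 12 = 1·11 + 1), so t ≡ 2·3 = 6 ≡ 6 (mod 11).
    Then x = 52 + 171·6 = 1078, valid modulo lcm(171, 11) = 1881: x ≡ 1078 (mod 1881).
  Combine with x ≡ 11 (mod 13); new modulus lcm = 24453.
    Write x = 1078 + 1881·t and substitute into x ≡ 11 (mod 13): 1881·t ≡ 11 − 1078 = -1067 (mod 13).
    Reduce coefficients mod 13: 9·t ≡ 12 (mod 13).
    The inverse of 9 mod 13 is 3 (since 9·3 = 27 = 2·13 + 1), so t ≡ 3·12 = 36 ≡ 10 (mod 13).
    Then x = 1078 + 1881·10 = 19888, valid modulo lcm(1881, 13) = 24453: x ≡ 19888 (mod 24453).
Verify against each original: 19888 mod 19 = 14, 19888 mod 9 = 7, 19888 mod 11 = 0, 19888 mod 13 = 11.

x ≡ 19888 (mod 24453).


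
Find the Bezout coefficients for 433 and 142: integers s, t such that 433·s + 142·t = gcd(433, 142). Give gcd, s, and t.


Euclidean algorithm on (433, 142) — divide until remainder is 0:
  433 = 3 · 142 + 7
  142 = 20 · 7 + 2
  7 = 3 · 2 + 1
  2 = 2 · 1 + 0
gcd(433, 142) = 1.
Track Bezout coefficients alongside the remainders: start with r₀ = 433 = a·1 + b·0 (s = 1, t = 0) and r₁ = 142 = a·0 + b·1 (s = 0, t = 1); each new remainder r_{k+1} = r_{k-1} − q_k·r_k inherits s_{k+1} = s_{k-1} − q_k·s_k, t_{k+1} = t_{k-1} − q_k·t_k, so r_k = a·s_k + b·t_k at every step:
  q = 3: r = 7, s = 1 − 3·0 = 1, t = 0 − 3·1 = -3  (check: 433·1 + 142·(-3) = 7)
  q = 20: r = 2, s = 0 − 20·1 = -20, t = 1 − 20·(-3) = 61  (check: 433·(-20) + 142·61 = 2)
  q = 3: r = 1, s = 1 − 3·(-20) = 61, t = -3 − 3·61 = -186  (check: 433·61 + 142·(-186) = 1)
The row with r = 1 (the gcd) gives the Bezout coefficients s = 61, t = -186.
Result: 433 · (61) + 142 · (-186) = 1.

gcd(433, 142) = 1; s = 61, t = -186 (check: 433·61 + 142·(-186) = 1).


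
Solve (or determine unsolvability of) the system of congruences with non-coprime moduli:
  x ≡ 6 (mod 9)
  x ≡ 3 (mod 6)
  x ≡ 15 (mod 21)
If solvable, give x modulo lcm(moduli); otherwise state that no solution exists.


Moduli 9, 6, 21 are not pairwise coprime, so CRT works modulo lcm(m_i) when all pairwise compatibility conditions hold.
Pairwise compatibility: gcd(m_i, m_j) must divide a_i - a_j for every pair.
Merge one congruence at a time:
  Start: x ≡ 6 (mod 9).
  Combine with x ≡ 3 (mod 6): gcd(9, 6) = 3; 3 - 6 = -3, which IS divisible by 3, so compatible.
    Write x = 6 + 9·t and substitute into x ≡ 3 (mod 6): 9·t ≡ 3 − 6 = -3 (mod 6).
    Divide the congruence (and modulus) by g = 3: 3·t ≡ -1 (mod 2).
    Reduce coefficients mod 2: 1·t ≡ 1 (mod 2).
    So t ≡ 1 (mod 2).
    Then x = 6 + 9·1 = 15, valid modulo lcm(9, 6) = 18: x ≡ 15 (mod 18).
  Combine with x ≡ 15 (mod 21): gcd(18, 21) = 3; 15 - 15 = 0, which IS divisible by 3, so compatible.
    Write x = 15 + 18·t and substitute into x ≡ 15 (mod 21): 18·t ≡ 15 − 15 = 0 (mod 21).
    Divide the congruence (and modulus) by g = 3: 6·t ≡ 0 (mod 7).
    The inverse of 6 mod 7 is 6 (since 6·6 = 36 = 5·7 + 1), so t ≡ 6·0 = 0 ≡ 0 (mod 7).
    Then x = 15 + 18·0 = 15, valid modulo lcm(18, 21) = 126: x ≡ 15 (mod 126).
Verify: 15 mod 9 = 6, 15 mod 6 = 3, 15 mod 21 = 15.

x ≡ 15 (mod 126).


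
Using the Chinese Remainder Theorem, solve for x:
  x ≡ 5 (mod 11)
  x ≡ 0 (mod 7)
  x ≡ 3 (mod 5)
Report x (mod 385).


Moduli 11, 7, 5 are pairwise coprime; by CRT there is a unique solution modulo M = 11 · 7 · 5 = 385.
Solve pairwise, accumulating the modulus:
  Start with x ≡ 5 (mod 11).
  Combine with x ≡ 0 (mod 7): since gcd(11, 7) = 1, we get a unique residue mod 77.
    Write x = 5 + 11·t and substitute into x ≡ 0 (mod 7): 11·t ≡ 0 − 5 = -5 (mod 7).
    Reduce coefficients mod 7: 4·t ≡ 2 (mod 7).
    The inverse of 4 mod 7 is 2 (since 4·2 = 8 = 1·7 + 1), so t ≡ 2·2 = 4 ≡ 4 (mod 7).
    Then x = 5 + 11·4 = 49, valid modulo lcm(11, 7) = 77: x ≡ 49 (mod 77).
  Combine with x ≡ 3 (mod 5): since gcd(77, 5) = 1, we get a unique residue mod 385.
    Write x = 49 + 77·t and substitute into x ≡ 3 (mod 5): 77·t ≡ 3 − 49 = -46 (mod 5).
    Reduce coefficients mod 5: 2·t ≡ 4 (mod 5).
    The inverse of 2 mod 5 is 3 (since 2·3 = 6 = 1·5 + 1), so t ≡ 3·4 = 12 ≡ 2 (mod 5).
    Then x = 49 + 77·2 = 203, valid modulo lcm(77, 5) = 385: x ≡ 203 (mod 385).
Verify: 203 mod 11 = 5 ✓, 203 mod 7 = 0 ✓, 203 mod 5 = 3 ✓.

x ≡ 203 (mod 385).


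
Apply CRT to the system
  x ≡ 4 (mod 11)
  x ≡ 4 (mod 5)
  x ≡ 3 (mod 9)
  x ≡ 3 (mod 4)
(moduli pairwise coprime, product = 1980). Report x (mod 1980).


Product of moduli M = 11 · 5 · 9 · 4 = 1980.
Merge one congruence at a time:
  Start: x ≡ 4 (mod 11).
  Combine with x ≡ 4 (mod 5); new modulus lcm = 55.
    Write x = 4 + 11·t and substitute into x ≡ 4 (mod 5): 11·t ≡ 4 − 4 = 0 (mod 5).
    Reduce coefficients mod 5: 1·t ≡ 0 (mod 5).
    So t ≡ 0 (mod 5).
    Then x = 4 + 11·0 = 4, valid modulo lcm(11, 5) = 55: x ≡ 4 (mod 55).
  Combine with x ≡ 3 (mod 9); new modulus lcm = 495.
    Write x = 4 + 55·t and substitute into x ≡ 3 (mod 9): 55·t ≡ 3 − 4 = -1 (mod 9).
    Reduce coefficients mod 9: 1·t ≡ 8 (mod 9).
    So t ≡ 8 (mod 9).
    Then x = 4 + 55·8 = 444, valid modulo lcm(55, 9) = 495: x ≡ 444 (mod 495).
  Combine with x ≡ 3 (mod 4); new modulus lcm = 1980.
    Write x = 444 + 495·t and substitute into x ≡ 3 (mod 4): 495·t ≡ 3 − 444 = -441 (mod 4).
    Reduce coefficients mod 4: 3·t ≡ 3 (mod 4).
    The inverse of 3 mod 4 is 3 (since 3·3 = 9 = 2·4 + 1), so t ≡ 3·3 = 9 ≡ 1 (mod 4).
    Then x = 444 + 495·1 = 939, valid modulo lcm(495, 4) = 1980: x ≡ 939 (mod 1980).
Verify against each original: 939 mod 11 = 4, 939 mod 5 = 4, 939 mod 9 = 3, 939 mod 4 = 3.

x ≡ 939 (mod 1980).


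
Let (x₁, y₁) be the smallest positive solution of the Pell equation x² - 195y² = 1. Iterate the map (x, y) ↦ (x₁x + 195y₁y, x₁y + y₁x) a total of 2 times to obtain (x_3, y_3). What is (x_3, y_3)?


Step 1: Find the fundamental solution (x₁, y₁) of x² - 195y² = 1.
  Expand √195 as a continued fraction. a₀ = ⌊√195⌋ = 13; iterate m_{k+1} = d_k·a_k − m_k, d_{k+1} = (195 − m_{k+1}²)/d_k, a_{k+1} = ⌊(a₀ + m_{k+1})/d_{k+1}⌋ (starting m₀ = 0, d₀ = 1), with convergents p_k = a_k·p_{k-1} + p_{k-2}, q_k = a_k·q_{k-1} + q_{k-2} (p₋₁ = 1, q₋₁ = 0):
  k = 0: a₀ = 13; p₀/q₀ = 13/1; p₀² − 195·q₀² = 169 − 195 = -26.
  k = 1: m = 13, d = 26, a = ⌊(13 + 13)/26⌋ = 1; p/q = (1·13 + 1)/(1·1 + 0) = 14/1; p² − 195·q² = 196 − 195 = 1.
  The first convergent with p² − 195·q² = 1 gives the fundamental solution (x₁, y₁) = (14, 1).
Step 2: Apply the recurrence (x_{n+1}, y_{n+1}) = (x₁x_n + 195y₁y_n, x₁y_n + y₁x_n) repeatedly.
  From (x_1, y_1) = (14, 1): x_2 = 14·14 + 195·1·1 = 391; y_2 = 14·1 + 1·14 = 28.
  From (x_2, y_2) = (391, 28): x_3 = 14·391 + 195·1·28 = 10934; y_3 = 14·28 + 1·391 = 783.
Step 3: Verify x_3² - 195·y_3² = 119552356 - 119552355 = 1 (should be 1). ✓

(x_1, y_1) = (14, 1); (x_3, y_3) = (10934, 783).


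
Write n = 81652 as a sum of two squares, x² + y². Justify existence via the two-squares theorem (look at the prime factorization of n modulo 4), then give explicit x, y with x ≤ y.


Step 1: Factor n = 81652 = 2^2 · 137 · 149.
Step 2: Check the mod-4 condition on each prime factor: 2 = 2 (special); 137 ≡ 1 (mod 4), exponent 1; 149 ≡ 1 (mod 4), exponent 1.
All primes ≡ 3 (mod 4) appear to even exponent (or don't appear), so by the two-squares theorem n IS expressible as a sum of two squares.
Step 3: Build a representation. Group n = k² · m with k = 2 and m = 137 · 149 = 20413 (a product of primes ≡ 1 (mod 4)); a representation of m scales to one of n via (k·x)² + (k·y)² = k²(x² + y²). Each prime p ≡ 1 (mod 4) is itself a sum of two squares; find a² by testing p − a² for a perfect square:
  137: 137 − 1² = 136, 137 − 2² = 133, 137 − 3² = 128, 137 − 4² = 121 = 11² ⇒ 137 = 4² + 11².
  149: 149 − 1² = 148, 149 − 2² = 145, 149 − 3² = 140, 149 − 4² = 133, 149 − 5² = 124, 149 − 6² = 113, 149 − 7² = 100 = 10² ⇒ 149 = 7² + 10².
  Combine using the Brahmagupta–Fibonacci identity (a² + b²)(c² + d²) = (ac − bd)² + (ad + bc)² = (ac + bd)² + (ad − bc)²:
  137 · 149 = 20413: from (4² + 11²)(7² + 10²), take (4·7 − 11·10, 4·10 + 11·7) = (28 − 110, 40 + 77) = (-82, 117); dropping signs (only squares matter) gives (82, 117); check 82² + 117² = 6724 + 13689 = 20413 ✓.
  Scale by k = 2: (2·82, 2·117) = (164, 234).
Step 4: Order so x ≤ y and verify: 164² + 234² = 26896 + 54756 = 81652 = n. ✓

n = 81652 = 164² + 234² (one valid representation with x ≤ y).


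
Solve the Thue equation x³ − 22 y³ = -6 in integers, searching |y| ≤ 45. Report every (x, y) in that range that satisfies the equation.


The equation is x³ - 22y³ = -6. For fixed y, x³ = 22·y³ − 6, so a solution requires the RHS to be a perfect cube.
Strategy: iterate y from -45 to 45, compute RHS = 22·y³ − 6, and check whether it is a (positive or negative) perfect cube.
Check small values of y:
  y = 0: RHS = -6 is not a perfect cube.
  y = 1: RHS = 16 is not a perfect cube.
  y = -1: RHS = -28 is not a perfect cube.
  y = 2: RHS = 170 is not a perfect cube.
  y = -2: RHS = -182 is not a perfect cube.
  y = 3: RHS = 588 is not a perfect cube.
  y = -3: RHS = -600 is not a perfect cube.
Continuing, at y = 5: RHS = 2744 = (14)³ ⇒ x = 14 works.
Searching the remaining y in |y| ≤ 45 finds no further solutions.
Collected solutions: (14, 5).

Solutions (with |y| ≤ 45): (14, 5).


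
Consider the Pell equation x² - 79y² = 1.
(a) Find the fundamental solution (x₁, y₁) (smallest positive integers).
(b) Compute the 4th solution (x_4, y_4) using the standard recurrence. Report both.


Step 1: Find the fundamental solution (x₁, y₁) of x² - 79y² = 1.
  Expand √79 as a continued fraction. a₀ = ⌊√79⌋ = 8; iterate m_{k+1} = d_k·a_k − m_k, d_{k+1} = (79 − m_{k+1}²)/d_k, a_{k+1} = ⌊(a₀ + m_{k+1})/d_{k+1}⌋ (starting m₀ = 0, d₀ = 1), with convergents p_k = a_k·p_{k-1} + p_{k-2}, q_k = a_k·q_{k-1} + q_{k-2} (p₋₁ = 1, q₋₁ = 0):
  k = 0: a₀ = 8; p₀/q₀ = 8/1; p₀² − 79·q₀² = 64 − 79 = -15.
  k = 1: m = 8, d = 15, a = ⌊(8 + 8)/15⌋ = 1; p/q = (1·8 + 1)/(1·1 + 0) = 9/1; p² − 79·q² = 81 − 79 = 2.
  k = 2: m = 7, d = 2, a = ⌊(8 + 7)/2⌋ = 7; p/q = (7·9 + 8)/(7·1 + 1) = 71/8; p² − 79·q² = 5041 − 5056 = -15.
  k = 3: m = 7, d = 15, a = ⌊(8 + 7)/15⌋ = 1; p/q = (1·71 + 9)/(1·8 + 1) = 80/9; p² − 79·q² = 6400 − 6399 = 1.
  The first convergent with p² − 79·q² = 1 gives the fundamental solution (x₁, y₁) = (80, 9).
Step 2: Apply the recurrence (x_{n+1}, y_{n+1}) = (x₁x_n + 79y₁y_n, x₁y_n + y₁x_n) repeatedly.
  From (x_1, y_1) = (80, 9): x_2 = 80·80 + 79·9·9 = 12799; y_2 = 80·9 + 9·80 = 1440.
  From (x_2, y_2) = (12799, 1440): x_3 = 80·12799 + 79·9·1440 = 2047760; y_3 = 80·1440 + 9·12799 = 230391.
  From (x_3, y_3) = (2047760, 230391): x_4 = 80·2047760 + 79·9·230391 = 327628801; y_4 = 80·230391 + 9·2047760 = 36861120.
Step 3: Verify x_4² - 79·y_4² = 107340631244697601 - 107340631244697600 = 1 (should be 1). ✓

(x_1, y_1) = (80, 9); (x_4, y_4) = (327628801, 36861120).


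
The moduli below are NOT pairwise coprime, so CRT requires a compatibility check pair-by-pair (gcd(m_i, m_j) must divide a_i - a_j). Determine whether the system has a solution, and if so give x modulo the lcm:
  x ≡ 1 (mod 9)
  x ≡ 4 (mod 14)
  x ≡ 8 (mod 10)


Moduli 9, 14, 10 are not pairwise coprime, so CRT works modulo lcm(m_i) when all pairwise compatibility conditions hold.
Pairwise compatibility: gcd(m_i, m_j) must divide a_i - a_j for every pair.
Merge one congruence at a time:
  Start: x ≡ 1 (mod 9).
  Combine with x ≡ 4 (mod 14): gcd(9, 14) = 1; 4 - 1 = 3, which IS divisible by 1, so compatible.
    Write x = 1 + 9·t and substitute into x ≡ 4 (mod 14): 9·t ≡ 4 − 1 = 3 (mod 14).
    The inverse of 9 mod 14 is 11 (since 9·11 = 99 = 7·14 + 1), so t ≡ 11·3 = 33 ≡ 5 (mod 14).
    Then x = 1 + 9·5 = 46, valid modulo lcm(9, 14) = 126: x ≡ 46 (mod 126).
  Combine with x ≡ 8 (mod 10): gcd(126, 10) = 2; 8 - 46 = -38, which IS divisible by 2, so compatible.
    Write x = 46 + 126·t and substitute into x ≡ 8 (mod 10): 126·t ≡ 8 − 46 = -38 (mod 10).
    Divide the congruence (and modulus) by g = 2: 63·t ≡ -19 (mod 5).
    Reduce coefficients mod 5: 3·t ≡ 1 (mod 5).
    The inverse of 3 mod 5 is 2 (since 3·2 = 6 = 1·5 + 1), so t ≡ 2·1 = 2 ≡ 2 (mod 5).
    Then x = 46 + 126·2 = 298, valid modulo lcm(126, 10) = 630: x ≡ 298 (mod 630).
Verify: 298 mod 9 = 1, 298 mod 14 = 4, 298 mod 10 = 8.

x ≡ 298 (mod 630).


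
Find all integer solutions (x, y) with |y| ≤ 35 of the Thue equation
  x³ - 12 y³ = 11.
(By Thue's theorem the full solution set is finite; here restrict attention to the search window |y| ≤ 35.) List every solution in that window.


The equation is x³ - 12y³ = 11. For fixed y, x³ = 12·y³ + 11, so a solution requires the RHS to be a perfect cube.
Strategy: iterate y from -35 to 35, compute RHS = 12·y³ + 11, and check whether it is a (positive or negative) perfect cube.
Check small values of y:
  y = 0: RHS = 11 is not a perfect cube.
  y = 1: RHS = 23 is not a perfect cube.
  y = -1: RHS = -1 = (-1)³ ⇒ x = -1 works.
  y = 2: RHS = 107 is not a perfect cube.
  y = -2: RHS = -85 is not a perfect cube.
  y = 3: RHS = 335 is not a perfect cube.
  y = -3: RHS = -313 is not a perfect cube.
Continuing the search up to |y| = 35 finds no further solutions beyond those listed.
Collected solutions: (-1, -1).

Solutions (with |y| ≤ 35): (-1, -1).


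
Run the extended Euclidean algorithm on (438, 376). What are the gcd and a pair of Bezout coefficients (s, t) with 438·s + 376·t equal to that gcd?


Euclidean algorithm on (438, 376) — divide until remainder is 0:
  438 = 1 · 376 + 62
  376 = 6 · 62 + 4
  62 = 15 · 4 + 2
  4 = 2 · 2 + 0
gcd(438, 376) = 2.
Track Bezout coefficients alongside the remainders: start with r₀ = 438 = a·1 + b·0 (s = 1, t = 0) and r₁ = 376 = a·0 + b·1 (s = 0, t = 1); each new remainder r_{k+1} = r_{k-1} − q_k·r_k inherits s_{k+1} = s_{k-1} − q_k·s_k, t_{k+1} = t_{k-1} − q_k·t_k, so r_k = a·s_k + b·t_k at every step:
  q = 1: r = 62, s = 1 − 1·0 = 1, t = 0 − 1·1 = -1  (check: 438·1 + 376·(-1) = 62)
  q = 6: r = 4, s = 0 − 6·1 = -6, t = 1 − 6·(-1) = 7  (check: 438·(-6) + 376·7 = 4)
  q = 15: r = 2, s = 1 − 15·(-6) = 91, t = -1 − 15·7 = -106  (check: 438·91 + 376·(-106) = 2)
The row with r = 2 (the gcd) gives the Bezout coefficients s = 91, t = -106.
Result: 438 · (91) + 376 · (-106) = 2.

gcd(438, 376) = 2; s = 91, t = -106 (check: 438·91 + 376·(-106) = 2).


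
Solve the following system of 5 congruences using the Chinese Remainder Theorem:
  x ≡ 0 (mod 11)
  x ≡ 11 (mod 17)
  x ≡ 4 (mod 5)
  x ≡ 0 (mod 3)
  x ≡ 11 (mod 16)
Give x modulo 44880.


Product of moduli M = 11 · 17 · 5 · 3 · 16 = 44880.
Merge one congruence at a time:
  Start: x ≡ 0 (mod 11).
  Combine with x ≡ 11 (mod 17); new modulus lcm = 187.
    Write x = 0 + 11·t and substitute into x ≡ 11 (mod 17): 11·t ≡ 11 − 0 = 11 (mod 17).
    The inverse of 11 mod 17 is 14 (since 11·14 = 154 = 9·17 + 1), so t ≡ 14·11 = 154 ≡ 1 (mod 17).
    Then x = 0 + 11·1 = 11, valid modulo lcm(11, 17) = 187: x ≡ 11 (mod 187).
  Combine with x ≡ 4 (mod 5); new modulus lcm = 935.
    Write x = 11 + 187·t and substitute into x ≡ 4 (mod 5): 187·t ≡ 4 − 11 = -7 (mod 5).
    Reduce coefficients mod 5: 2·t ≡ 3 (mod 5).
    The inverse of 2 mod 5 is 3 (since 2·3 = 6 = 1·5 + 1), so t ≡ 3·3 = 9 ≡ 4 (mod 5).
    Then x = 11 + 187·4 = 759, valid modulo lcm(187, 5) = 935: x ≡ 759 (mod 935).
  Combine with x ≡ 0 (mod 3); new modulus lcm = 2805.
    Write x = 759 + 935·t and substitute into x ≡ 0 (mod 3): 935·t ≡ 0 − 759 = -759 (mod 3).
    Reduce coefficients mod 3: 2·t ≡ 0 (mod 3).
    The inverse of 2 mod 3 is 2 (since 2·2 = 4 = 1·3 + 1), so t ≡ 2·0 = 0 ≡ 0 (mod 3).
    Then x = 759 + 935·0 = 759, valid modulo lcm(935, 3) = 2805: x ≡ 759 (mod 2805).
  Combine with x ≡ 11 (mod 16); new modulus lcm = 44880.
    Write x = 759 + 2805·t and substitute into x ≡ 11 (mod 16): 2805·t ≡ 11 − 759 = -748 (mod 16).
    Reduce coefficients mod 16: 5·t ≡ 4 (mod 16).
    The inverse of 5 mod 16 is 13 (since 5·13 = 65 = 4·16 + 1), so t ≡ 13·4 = 52 ≡ 4 (mod 16).
    Then x = 759 + 2805·4 = 11979, valid modulo lcm(2805, 16) = 44880: x ≡ 11979 (mod 44880).
Verify against each original: 11979 mod 11 = 0, 11979 mod 17 = 11, 11979 mod 5 = 4, 11979 mod 3 = 0, 11979 mod 16 = 11.

x ≡ 11979 (mod 44880).


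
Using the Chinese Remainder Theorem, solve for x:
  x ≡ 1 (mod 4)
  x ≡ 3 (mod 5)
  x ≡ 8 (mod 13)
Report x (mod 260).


Moduli 4, 5, 13 are pairwise coprime; by CRT there is a unique solution modulo M = 4 · 5 · 13 = 260.
Solve pairwise, accumulating the modulus:
  Start with x ≡ 1 (mod 4).
  Combine with x ≡ 3 (mod 5): since gcd(4, 5) = 1, we get a unique residue mod 20.
    Write x = 1 + 4·t and substitute into x ≡ 3 (mod 5): 4·t ≡ 3 − 1 = 2 (mod 5).
    The inverse of 4 mod 5 is 4 (since 4·4 = 16 = 3·5 + 1), so t ≡ 4·2 = 8 ≡ 3 (mod 5).
    Then x = 1 + 4·3 = 13, valid modulo lcm(4, 5) = 20: x ≡ 13 (mod 20).
  Combine with x ≡ 8 (mod 13): since gcd(20, 13) = 1, we get a unique residue mod 260.
    Write x = 13 + 20·t and substitute into x ≡ 8 (mod 13): 20·t ≡ 8 − 13 = -5 (mod 13).
    Reduce coefficients mod 13: 7·t ≡ 8 (mod 13).
    The inverse of 7 mod 13 is 2 (since 7·2 = 14 = 1·13 + 1), so t ≡ 2·8 = 16 ≡ 3 (mod 13).
    Then x = 13 + 20·3 = 73, valid modulo lcm(20, 13) = 260: x ≡ 73 (mod 260).
Verify: 73 mod 4 = 1 ✓, 73 mod 5 = 3 ✓, 73 mod 13 = 8 ✓.

x ≡ 73 (mod 260).


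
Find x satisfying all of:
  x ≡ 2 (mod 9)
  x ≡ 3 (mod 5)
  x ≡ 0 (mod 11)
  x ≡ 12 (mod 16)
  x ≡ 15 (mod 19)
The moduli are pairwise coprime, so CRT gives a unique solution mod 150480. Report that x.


Product of moduli M = 9 · 5 · 11 · 16 · 19 = 150480.
Merge one congruence at a time:
  Start: x ≡ 2 (mod 9).
  Combine with x ≡ 3 (mod 5); new modulus lcm = 45.
    Write x = 2 + 9·t and substitute into x ≡ 3 (mod 5): 9·t ≡ 3 − 2 = 1 (mod 5).
    Reduce coefficients mod 5: 4·t ≡ 1 (mod 5).
    The inverse of 4 mod 5 is 4 (since 4·4 = 16 = 3·5 + 1), so t ≡ 4·1 = 4 ≡ 4 (mod 5).
    Then x = 2 + 9·4 = 38, valid modulo lcm(9, 5) = 45: x ≡ 38 (mod 45).
  Combine with x ≡ 0 (mod 11); new modulus lcm = 495.
    Write x = 38 + 45·t and substitute into x ≡ 0 (mod 11): 45·t ≡ 0 − 38 = -38 (mod 11).
    Reduce coefficients mod 11: 1·t ≡ 6 (mod 11).
    So t ≡ 6 (mod 11).
    Then x = 38 + 45·6 = 308, valid modulo lcm(45, 11) = 495: x ≡ 308 (mod 495).
  Combine with x ≡ 12 (mod 16); new modulus lcm = 7920.
    Write x = 308 + 495·t and substitute into x ≡ 12 (mod 16): 495·t ≡ 12 − 308 = -296 (mod 16).
    Reduce coefficients mod 16: 15·t ≡ 8 (mod 16).
    The inverse of 15 mod 16 is 15 (since 15·15 = 225 = 14·16 + 1), so t ≡ 15·8 = 120 ≡ 8 (mod 16).
    Then x = 308 + 495·8 = 4268, valid modulo lcm(495, 16) = 7920: x ≡ 4268 (mod 7920).
  Combine with x ≡ 15 (mod 19); new modulus lcm = 150480.
    Write x = 4268 + 7920·t and substitute into x ≡ 15 (mod 19): 7920·t ≡ 15 − 4268 = -4253 (mod 19).
    Reduce coefficients mod 19: 16·t ≡ 3 (mod 19).
    The inverse of 16 mod 19 is 6 (since 16·6 = 96 = 5·19 + 1), so t ≡ 6·3 = 18 ≡ 18 (mod 19).
    Then x = 4268 + 7920·18 = 146828, valid modulo lcm(7920, 19) = 150480: x ≡ 146828 (mod 150480).
Verify against each original: 146828 mod 9 = 2, 146828 mod 5 = 3, 146828 mod 11 = 0, 146828 mod 16 = 12, 146828 mod 19 = 15.

x ≡ 146828 (mod 150480).


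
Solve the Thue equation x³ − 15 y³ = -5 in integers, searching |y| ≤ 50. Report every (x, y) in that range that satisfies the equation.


The equation is x³ - 15y³ = -5. For fixed y, x³ = 15·y³ − 5, so a solution requires the RHS to be a perfect cube.
Strategy: iterate y from -50 to 50, compute RHS = 15·y³ − 5, and check whether it is a (positive or negative) perfect cube.
Check small values of y:
  y = 0: RHS = -5 is not a perfect cube.
  y = 1: RHS = 10 is not a perfect cube.
  y = -1: RHS = -20 is not a perfect cube.
  y = 2: RHS = 115 is not a perfect cube.
  y = -2: RHS = -125 = (-5)³ ⇒ x = -5 works.
  y = 3: RHS = 400 is not a perfect cube.
  y = -3: RHS = -410 is not a perfect cube.
Continuing the search up to |y| = 50 finds no further solutions beyond those listed.
Collected solutions: (-5, -2).

Solutions (with |y| ≤ 50): (-5, -2).


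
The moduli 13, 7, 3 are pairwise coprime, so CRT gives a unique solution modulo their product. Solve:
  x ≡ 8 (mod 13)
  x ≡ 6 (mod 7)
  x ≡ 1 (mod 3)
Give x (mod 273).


Moduli 13, 7, 3 are pairwise coprime; by CRT there is a unique solution modulo M = 13 · 7 · 3 = 273.
Solve pairwise, accumulating the modulus:
  Start with x ≡ 8 (mod 13).
  Combine with x ≡ 6 (mod 7): since gcd(13, 7) = 1, we get a unique residue mod 91.
    Write x = 8 + 13·t and substitute into x ≡ 6 (mod 7): 13·t ≡ 6 − 8 = -2 (mod 7).
    Reduce coefficients mod 7: 6·t ≡ 5 (mod 7).
    The inverse of 6 mod 7 is 6 (since 6·6 = 36 = 5·7 + 1), so t ≡ 6·5 = 30 ≡ 2 (mod 7).
    Then x = 8 + 13·2 = 34, valid modulo lcm(13, 7) = 91: x ≡ 34 (mod 91).
  Combine with x ≡ 1 (mod 3): since gcd(91, 3) = 1, we get a unique residue mod 273.
    Write x = 34 + 91·t and substitute into x ≡ 1 (mod 3): 91·t ≡ 1 − 34 = -33 (mod 3).
    Reduce coefficients mod 3: 1·t ≡ 0 (mod 3).
    So t ≡ 0 (mod 3).
    Then x = 34 + 91·0 = 34, valid modulo lcm(91, 3) = 273: x ≡ 34 (mod 273).
Verify: 34 mod 13 = 8 ✓, 34 mod 7 = 6 ✓, 34 mod 3 = 1 ✓.

x ≡ 34 (mod 273).


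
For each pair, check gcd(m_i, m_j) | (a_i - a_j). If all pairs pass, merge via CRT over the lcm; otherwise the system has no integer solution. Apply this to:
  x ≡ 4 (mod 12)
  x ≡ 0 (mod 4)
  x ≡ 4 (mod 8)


Moduli 12, 4, 8 are not pairwise coprime, so CRT works modulo lcm(m_i) when all pairwise compatibility conditions hold.
Pairwise compatibility: gcd(m_i, m_j) must divide a_i - a_j for every pair.
Merge one congruence at a time:
  Start: x ≡ 4 (mod 12).
  Combine with x ≡ 0 (mod 4): gcd(12, 4) = 4; 0 - 4 = -4, which IS divisible by 4, so compatible.
    Write x = 4 + 12·t and substitute into x ≡ 0 (mod 4): 12·t ≡ 0 − 4 = -4 (mod 4).
    Divide the congruence (and modulus) by g = 4: 3·t ≡ -1 (mod 1).
    Modulo 1 every t works; take t = 0.
    Then x = 4 + 12·0 = 4, valid modulo lcm(12, 4) = 12: x ≡ 4 (mod 12).
  Combine with x ≡ 4 (mod 8): gcd(12, 8) = 4; 4 - 4 = 0, which IS divisible by 4, so compatible.
    Write x = 4 + 12·t and substitute into x ≡ 4 (mod 8): 12·t ≡ 4 − 4 = 0 (mod 8).
    Divide the congruence (and modulus) by g = 4: 3·t ≡ 0 (mod 2).
    Reduce coefficients mod 2: 1·t ≡ 0 (mod 2).
    So t ≡ 0 (mod 2).
    Then x = 4 + 12·0 = 4, valid modulo lcm(12, 8) = 24: x ≡ 4 (mod 24).
Verify: 4 mod 12 = 4, 4 mod 4 = 0, 4 mod 8 = 4.

x ≡ 4 (mod 24).


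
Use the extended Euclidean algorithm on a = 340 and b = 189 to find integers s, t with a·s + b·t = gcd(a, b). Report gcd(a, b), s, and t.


Euclidean algorithm on (340, 189) — divide until remainder is 0:
  340 = 1 · 189 + 151
  189 = 1 · 151 + 38
  151 = 3 · 38 + 37
  38 = 1 · 37 + 1
  37 = 37 · 1 + 0
gcd(340, 189) = 1.
Track Bezout coefficients alongside the remainders: start with r₀ = 340 = a·1 + b·0 (s = 1, t = 0) and r₁ = 189 = a·0 + b·1 (s = 0, t = 1); each new remainder r_{k+1} = r_{k-1} − q_k·r_k inherits s_{k+1} = s_{k-1} − q_k·s_k, t_{k+1} = t_{k-1} − q_k·t_k, so r_k = a·s_k + b·t_k at every step:
  q = 1: r = 151, s = 1 − 1·0 = 1, t = 0 − 1·1 = -1  (check: 340·1 + 189·(-1) = 151)
  q = 1: r = 38, s = 0 − 1·1 = -1, t = 1 − 1·(-1) = 2  (check: 340·(-1) + 189·2 = 38)
  q = 3: r = 37, s = 1 − 3·(-1) = 4, t = -1 − 3·2 = -7  (check: 340·4 + 189·(-7) = 37)
  q = 1: r = 1, s = -1 − 1·4 = -5, t = 2 − 1·(-7) = 9  (check: 340·(-5) + 189·9 = 1)
The row with r = 1 (the gcd) gives the Bezout coefficients s = -5, t = 9.
Result: 340 · (-5) + 189 · (9) = 1.

gcd(340, 189) = 1; s = -5, t = 9 (check: 340·(-5) + 189·9 = 1).


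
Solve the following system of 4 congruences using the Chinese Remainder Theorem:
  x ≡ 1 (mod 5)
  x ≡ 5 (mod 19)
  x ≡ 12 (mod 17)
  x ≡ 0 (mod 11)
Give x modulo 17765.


Product of moduli M = 5 · 19 · 17 · 11 = 17765.
Merge one congruence at a time:
  Start: x ≡ 1 (mod 5).
  Combine with x ≡ 5 (mod 19); new modulus lcm = 95.
    Write x = 1 + 5·t and substitute into x ≡ 5 (mod 19): 5·t ≡ 5 − 1 = 4 (mod 19).
    The inverse of 5 mod 19 is 4 (since 5·4 = 20 = 1·19 + 1), so t ≡ 4·4 = 16 ≡ 16 (mod 19).
    Then x = 1 + 5·16 = 81, valid modulo lcm(5, 19) = 95: x ≡ 81 (mod 95).
  Combine with x ≡ 12 (mod 17); new modulus lcm = 1615.
    Write x = 81 + 95·t and substitute into x ≡ 12 (mod 17): 95·t ≡ 12 − 81 = -69 (mod 17).
    Reduce coefficients mod 17: 10·t ≡ 16 (mod 17).
    The inverse of 10 mod 17 is 12 (since 10·12 = 120 = 7·17 + 1), so t ≡ 12·16 = 192 ≡ 5 (mod 17).
    Then x = 81 + 95·5 = 556, valid modulo lcm(95, 17) = 1615: x ≡ 556 (mod 1615).
  Combine with x ≡ 0 (mod 11); new modulus lcm = 17765.
    Write x = 556 + 1615·t and substitute into x ≡ 0 (mod 11): 1615·t ≡ 0 − 556 = -556 (mod 11).
    Reduce coefficients mod 11: 9·t ≡ 5 (mod 11).
    The inverse of 9 mod 11 is 5 (since 9·5 = 45 = 4·11 + 1), so t ≡ 5·5 = 25 ≡ 3 (mod 11).
    Then x = 556 + 1615·3 = 5401, valid modulo lcm(1615, 11) = 17765: x ≡ 5401 (mod 17765).
Verify against each original: 5401 mod 5 = 1, 5401 mod 19 = 5, 5401 mod 17 = 12, 5401 mod 11 = 0.

x ≡ 5401 (mod 17765).


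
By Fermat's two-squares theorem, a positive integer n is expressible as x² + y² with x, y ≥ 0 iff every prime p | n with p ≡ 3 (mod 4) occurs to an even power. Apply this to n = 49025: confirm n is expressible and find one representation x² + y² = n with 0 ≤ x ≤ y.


Step 1: Factor n = 49025 = 5^2 · 37 · 53.
Step 2: Check the mod-4 condition on each prime factor: 5 ≡ 1 (mod 4), exponent 2; 37 ≡ 1 (mod 4), exponent 1; 53 ≡ 1 (mod 4), exponent 1.
All primes ≡ 3 (mod 4) appear to even exponent (or don't appear), so by the two-squares theorem n IS expressible as a sum of two squares.
Step 3: Build a representation. Group n = k² · m with k = 5 and m = 37 · 53 = 1961 (a product of primes ≡ 1 (mod 4)); a representation of m scales to one of n via (k·x)² + (k·y)² = k²(x² + y²). Each prime p ≡ 1 (mod 4) is itself a sum of two squares; find a² by testing p − a² for a perfect square:
  37: 37 − 1² = 36 = 6² ⇒ 37 = 1² + 6².
  53: 53 − 1² = 52, 53 − 2² = 49 = 7² ⇒ 53 = 2² + 7².
  Combine using the Brahmagupta–Fibonacci identity (a² + b²)(c² + d²) = (ac − bd)² + (ad + bc)² = (ac + bd)² + (ad − bc)²:
  37 · 53 = 1961: from (1² + 6²)(2² + 7²), take (1·2 − 6·7, 1·7 + 6·2) = (2 − 42, 7 + 12) = (-40, 19); dropping signs (only squares matter) gives (40, 19); check 40² + 19² = 1600 + 361 = 1961 ✓.
  Scale by k = 5: (5·40, 5·19) = (200, 95).
Step 4: Order so x ≤ y and verify: 95² + 200² = 9025 + 40000 = 49025 = n. ✓

n = 49025 = 95² + 200² (one valid representation with x ≤ y).


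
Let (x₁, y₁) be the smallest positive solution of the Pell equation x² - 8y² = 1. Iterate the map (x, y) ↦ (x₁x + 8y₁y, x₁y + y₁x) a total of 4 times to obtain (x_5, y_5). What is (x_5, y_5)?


Step 1: Find the fundamental solution (x₁, y₁) of x² - 8y² = 1.
  Expand √8 as a continued fraction. a₀ = ⌊√8⌋ = 2; iterate m_{k+1} = d_k·a_k − m_k, d_{k+1} = (8 − m_{k+1}²)/d_k, a_{k+1} = ⌊(a₀ + m_{k+1})/d_{k+1}⌋ (starting m₀ = 0, d₀ = 1), with convergents p_k = a_k·p_{k-1} + p_{k-2}, q_k = a_k·q_{k-1} + q_{k-2} (p₋₁ = 1, q₋₁ = 0):
  k = 0: a₀ = 2; p₀/q₀ = 2/1; p₀² − 8·q₀² = 4 − 8 = -4.
  k = 1: m = 2, d = 4, a = ⌊(2 + 2)/4⌋ = 1; p/q = (1·2 + 1)/(1·1 + 0) = 3/1; p² − 8·q² = 9 − 8 = 1.
  The first convergent with p² − 8·q² = 1 gives the fundamental solution (x₁, y₁) = (3, 1).
Step 2: Apply the recurrence (x_{n+1}, y_{n+1}) = (x₁x_n + 8y₁y_n, x₁y_n + y₁x_n) repeatedly.
  From (x_1, y_1) = (3, 1): x_2 = 3·3 + 8·1·1 = 17; y_2 = 3·1 + 1·3 = 6.
  From (x_2, y_2) = (17, 6): x_3 = 3·17 + 8·1·6 = 99; y_3 = 3·6 + 1·17 = 35.
  From (x_3, y_3) = (99, 35): x_4 = 3·99 + 8·1·35 = 577; y_4 = 3·35 + 1·99 = 204.
  From (x_4, y_4) = (577, 204): x_5 = 3·577 + 8·1·204 = 3363; y_5 = 3·204 + 1·577 = 1189.
Step 3: Verify x_5² - 8·y_5² = 11309769 - 11309768 = 1 (should be 1). ✓

(x_1, y_1) = (3, 1); (x_5, y_5) = (3363, 1189).


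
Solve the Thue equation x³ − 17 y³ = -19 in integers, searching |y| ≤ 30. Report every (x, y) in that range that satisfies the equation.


The equation is x³ - 17y³ = -19. For fixed y, x³ = 17·y³ − 19, so a solution requires the RHS to be a perfect cube.
Strategy: iterate y from -30 to 30, compute RHS = 17·y³ − 19, and check whether it is a (positive or negative) perfect cube.
Check small values of y:
  y = 0: RHS = -19 is not a perfect cube.
  y = 1: RHS = -2 is not a perfect cube.
  y = -1: RHS = -36 is not a perfect cube.
  y = 2: RHS = 117 is not a perfect cube.
  y = -2: RHS = -155 is not a perfect cube.
  y = 3: RHS = 440 is not a perfect cube.
  y = -3: RHS = -478 is not a perfect cube.
Continuing the search up to |y| = 30 finds no solutions either.
No (x, y) in the scanned range satisfies the equation.

No integer solutions with |y| ≤ 30.


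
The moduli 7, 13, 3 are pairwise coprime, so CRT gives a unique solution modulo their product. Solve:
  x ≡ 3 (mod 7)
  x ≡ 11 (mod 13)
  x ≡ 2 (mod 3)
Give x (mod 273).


Moduli 7, 13, 3 are pairwise coprime; by CRT there is a unique solution modulo M = 7 · 13 · 3 = 273.
Solve pairwise, accumulating the modulus:
  Start with x ≡ 3 (mod 7).
  Combine with x ≡ 11 (mod 13): since gcd(7, 13) = 1, we get a unique residue mod 91.
    Write x = 3 + 7·t and substitute into x ≡ 11 (mod 13): 7·t ≡ 11 − 3 = 8 (mod 13).
    The inverse of 7 mod 13 is 2 (since 7·2 = 14 = 1·13 + 1), so t ≡ 2·8 = 16 ≡ 3 (mod 13).
    Then x = 3 + 7·3 = 24, valid modulo lcm(7, 13) = 91: x ≡ 24 (mod 91).
  Combine with x ≡ 2 (mod 3): since gcd(91, 3) = 1, we get a unique residue mod 273.
    Write x = 24 + 91·t and substitute into x ≡ 2 (mod 3): 91·t ≡ 2 − 24 = -22 (mod 3).
    Reduce coefficients mod 3: 1·t ≡ 2 (mod 3).
    So t ≡ 2 (mod 3).
    Then x = 24 + 91·2 = 206, valid modulo lcm(91, 3) = 273: x ≡ 206 (mod 273).
Verify: 206 mod 7 = 3 ✓, 206 mod 13 = 11 ✓, 206 mod 3 = 2 ✓.

x ≡ 206 (mod 273).


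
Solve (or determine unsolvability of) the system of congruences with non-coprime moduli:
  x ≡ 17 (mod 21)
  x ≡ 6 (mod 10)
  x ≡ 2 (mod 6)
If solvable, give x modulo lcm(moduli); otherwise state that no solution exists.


Moduli 21, 10, 6 are not pairwise coprime, so CRT works modulo lcm(m_i) when all pairwise compatibility conditions hold.
Pairwise compatibility: gcd(m_i, m_j) must divide a_i - a_j for every pair.
Merge one congruence at a time:
  Start: x ≡ 17 (mod 21).
  Combine with x ≡ 6 (mod 10): gcd(21, 10) = 1; 6 - 17 = -11, which IS divisible by 1, so compatible.
    Write x = 17 + 21·t and substitute into x ≡ 6 (mod 10): 21·t ≡ 6 − 17 = -11 (mod 10).
    Reduce coefficients mod 10: 1·t ≡ 9 (mod 10).
    So t ≡ 9 (mod 10).
    Then x = 17 + 21·9 = 206, valid modulo lcm(21, 10) = 210: x ≡ 206 (mod 210).
  Combine with x ≡ 2 (mod 6): gcd(210, 6) = 6; 2 - 206 = -204, which IS divisible by 6, so compatible.
    Write x = 206 + 210·t and substitute into x ≡ 2 (mod 6): 210·t ≡ 2 − 206 = -204 (mod 6).
    Divide the congruence (and modulus) by g = 6: 35·t ≡ -34 (mod 1).
    Modulo 1 every t works; take t = 0.
    Then x = 206 + 210·0 = 206, valid modulo lcm(210, 6) = 210: x ≡ 206 (mod 210).
Verify: 206 mod 21 = 17, 206 mod 10 = 6, 206 mod 6 = 2.

x ≡ 206 (mod 210).


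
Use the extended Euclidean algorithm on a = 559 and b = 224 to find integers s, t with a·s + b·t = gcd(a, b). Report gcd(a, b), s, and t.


Euclidean algorithm on (559, 224) — divide until remainder is 0:
  559 = 2 · 224 + 111
  224 = 2 · 111 + 2
  111 = 55 · 2 + 1
  2 = 2 · 1 + 0
gcd(559, 224) = 1.
Track Bezout coefficients alongside the remainders: start with r₀ = 559 = a·1 + b·0 (s = 1, t = 0) and r₁ = 224 = a·0 + b·1 (s = 0, t = 1); each new remainder r_{k+1} = r_{k-1} − q_k·r_k inherits s_{k+1} = s_{k-1} − q_k·s_k, t_{k+1} = t_{k-1} − q_k·t_k, so r_k = a·s_k + b·t_k at every step:
  q = 2: r = 111, s = 1 − 2·0 = 1, t = 0 − 2·1 = -2  (check: 559·1 + 224·(-2) = 111)
  q = 2: r = 2, s = 0 − 2·1 = -2, t = 1 − 2·(-2) = 5  (check: 559·(-2) + 224·5 = 2)
  q = 55: r = 1, s = 1 − 55·(-2) = 111, t = -2 − 55·5 = -277  (check: 559·111 + 224·(-277) = 1)
The row with r = 1 (the gcd) gives the Bezout coefficients s = 111, t = -277.
Result: 559 · (111) + 224 · (-277) = 1.

gcd(559, 224) = 1; s = 111, t = -277 (check: 559·111 + 224·(-277) = 1).


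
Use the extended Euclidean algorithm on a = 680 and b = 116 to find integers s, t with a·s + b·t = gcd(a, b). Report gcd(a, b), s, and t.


Euclidean algorithm on (680, 116) — divide until remainder is 0:
  680 = 5 · 116 + 100
  116 = 1 · 100 + 16
  100 = 6 · 16 + 4
  16 = 4 · 4 + 0
gcd(680, 116) = 4.
Track Bezout coefficients alongside the remainders: start with r₀ = 680 = a·1 + b·0 (s = 1, t = 0) and r₁ = 116 = a·0 + b·1 (s = 0, t = 1); each new remainder r_{k+1} = r_{k-1} − q_k·r_k inherits s_{k+1} = s_{k-1} − q_k·s_k, t_{k+1} = t_{k-1} − q_k·t_k, so r_k = a·s_k + b·t_k at every step:
  q = 5: r = 100, s = 1 − 5·0 = 1, t = 0 − 5·1 = -5  (check: 680·1 + 116·(-5) = 100)
  q = 1: r = 16, s = 0 − 1·1 = -1, t = 1 − 1·(-5) = 6  (check: 680·(-1) + 116·6 = 16)
  q = 6: r = 4, s = 1 − 6·(-1) = 7, t = -5 − 6·6 = -41  (check: 680·7 + 116·(-41) = 4)
The row with r = 4 (the gcd) gives the Bezout coefficients s = 7, t = -41.
Result: 680 · (7) + 116 · (-41) = 4.

gcd(680, 116) = 4; s = 7, t = -41 (check: 680·7 + 116·(-41) = 4).


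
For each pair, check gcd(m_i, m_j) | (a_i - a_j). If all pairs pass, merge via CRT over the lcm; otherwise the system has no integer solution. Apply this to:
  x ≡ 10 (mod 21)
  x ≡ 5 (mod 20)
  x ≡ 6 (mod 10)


Moduli 21, 20, 10 are not pairwise coprime, so CRT works modulo lcm(m_i) when all pairwise compatibility conditions hold.
Pairwise compatibility: gcd(m_i, m_j) must divide a_i - a_j for every pair.
Merge one congruence at a time:
  Start: x ≡ 10 (mod 21).
  Combine with x ≡ 5 (mod 20): gcd(21, 20) = 1; 5 - 10 = -5, which IS divisible by 1, so compatible.
    Write x = 10 + 21·t and substitute into x ≡ 5 (mod 20): 21·t ≡ 5 − 10 = -5 (mod 20).
    Reduce coefficients mod 20: 1·t ≡ 15 (mod 20).
    So t ≡ 15 (mod 20).
    Then x = 10 + 21·15 = 325, valid modulo lcm(21, 20) = 420: x ≡ 325 (mod 420).
  Combine with x ≡ 6 (mod 10): gcd(420, 10) = 10, and 6 - 325 = -319 is NOT divisible by 10.
    ⇒ system is inconsistent (no integer solution).

No solution (the system is inconsistent).


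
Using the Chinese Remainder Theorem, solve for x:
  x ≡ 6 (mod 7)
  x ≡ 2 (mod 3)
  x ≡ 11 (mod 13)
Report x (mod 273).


Moduli 7, 3, 13 are pairwise coprime; by CRT there is a unique solution modulo M = 7 · 3 · 13 = 273.
Solve pairwise, accumulating the modulus:
  Start with x ≡ 6 (mod 7).
  Combine with x ≡ 2 (mod 3): since gcd(7, 3) = 1, we get a unique residue mod 21.
    Write x = 6 + 7·t and substitute into x ≡ 2 (mod 3): 7·t ≡ 2 − 6 = -4 (mod 3).
    Reduce coefficients mod 3: 1·t ≡ 2 (mod 3).
    So t ≡ 2 (mod 3).
    Then x = 6 + 7·2 = 20, valid modulo lcm(7, 3) = 21: x ≡ 20 (mod 21).
  Combine with x ≡ 11 (mod 13): since gcd(21, 13) = 1, we get a unique residue mod 273.
    Write x = 20 + 21·t and substitute into x ≡ 11 (mod 13): 21·t ≡ 11 − 20 = -9 (mod 13).
    Reduce coefficients mod 13: 8·t ≡ 4 (mod 13).
    The inverse of 8 mod 13 is 5 (since 8·5 = 40 = 3·13 + 1), so t ≡ 5·4 = 20 ≡ 7 (mod 13).
    Then x = 20 + 21·7 = 167, valid modulo lcm(21, 13) = 273: x ≡ 167 (mod 273).
Verify: 167 mod 7 = 6 ✓, 167 mod 3 = 2 ✓, 167 mod 13 = 11 ✓.

x ≡ 167 (mod 273).
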